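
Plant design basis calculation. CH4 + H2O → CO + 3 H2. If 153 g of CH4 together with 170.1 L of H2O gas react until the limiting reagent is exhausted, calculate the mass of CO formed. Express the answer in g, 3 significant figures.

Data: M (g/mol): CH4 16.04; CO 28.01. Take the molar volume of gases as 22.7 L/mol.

n(CH4) = 153.0 / 16.04 = 9.539 mol
n(H2O) = 170.1 / 22.7 = 7.493 mol
n/ν → CH4: 9.539, H2O: 7.493; H2O is limiting.
n(CO) = (1/1) × 7.493 = 7.493 mol
mass = 7.493 × 28.01 = 209.9 g

210 g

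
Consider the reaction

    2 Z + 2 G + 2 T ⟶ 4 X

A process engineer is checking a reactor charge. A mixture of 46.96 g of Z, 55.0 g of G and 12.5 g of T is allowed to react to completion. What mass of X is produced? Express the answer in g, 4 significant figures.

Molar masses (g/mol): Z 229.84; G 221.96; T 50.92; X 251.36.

n(Z) = 46.96 / 229.84 = 0.2043 mol
n(G) = 55.00 / 221.96 = 0.2478 mol
n(T) = 12.50 / 50.92 = 0.2455 mol
n/ν for Z = 0.2043/2 = 0.1022
n/ν for G = 0.2478/2 = 0.1239
n/ν for T = 0.2455/2 = 0.1228
Smallest n/ν is Z → limiting reagent.
n(X) = (4/2) × 0.2043 = 0.4086 mol
mass = 0.4086 × 251.36 = 102.7 g

102.7 g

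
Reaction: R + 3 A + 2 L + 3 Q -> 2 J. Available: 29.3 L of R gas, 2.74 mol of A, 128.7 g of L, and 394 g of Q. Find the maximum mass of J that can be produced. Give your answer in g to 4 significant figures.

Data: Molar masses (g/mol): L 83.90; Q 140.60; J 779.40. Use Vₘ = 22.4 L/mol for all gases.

1196 g

n(R) = 29.30 / 22.4 = 1.308 mol
n(A) = 2.740 mol
n(L) = 128.7 / 83.90 = 1.534 mol
n(Q) = 394.0 / 140.60 = 2.802 mol
n/ν for R = 1.308/1 = 1.308
n/ν for A = 2.740/3 = 0.9133
n/ν for L = 1.534/2 = 0.7670
n/ν for Q = 2.802/3 = 0.9340
Smallest n/ν is L → limiting reagent.
n(J) = (2/2) × 1.534 = 1.534 mol
mass = 1.534 × 779.40 = 1196 g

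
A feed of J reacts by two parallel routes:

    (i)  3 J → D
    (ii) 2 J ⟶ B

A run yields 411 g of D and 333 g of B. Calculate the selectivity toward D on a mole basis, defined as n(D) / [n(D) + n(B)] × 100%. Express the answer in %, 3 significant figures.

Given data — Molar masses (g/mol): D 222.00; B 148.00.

n(D) = 411 / 222.00 = 1.851 mol
n(B) = 333 / 148.00 = 2.250 mol
selectivity = 1.851/(1.851+2.250) × 100 = 45.14 %

45.1 %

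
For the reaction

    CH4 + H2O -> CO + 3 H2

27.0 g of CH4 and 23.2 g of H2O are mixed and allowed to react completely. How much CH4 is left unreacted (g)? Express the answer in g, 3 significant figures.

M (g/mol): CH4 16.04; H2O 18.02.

6.35 g

n(CH4) = 27.00 / 16.04 = 1.683 mol
n(H2O) = 23.20 / 18.02 = 1.287 mol
n/ν → CH4: 1.683, H2O: 1.287; H2O is limiting.
CH4 consumed = (1/1) × 1.287 = 1.287 mol
CH4 remaining = 1.683 − 1.287 = 0.3960 mol
mass = 0.3960 × 16.04 = 6.352 g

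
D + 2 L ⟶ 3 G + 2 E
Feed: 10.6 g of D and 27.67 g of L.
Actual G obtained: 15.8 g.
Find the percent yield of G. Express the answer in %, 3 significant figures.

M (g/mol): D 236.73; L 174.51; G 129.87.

90.6 %

n(D) = 10.60 / 236.73 = 0.04478 mol
n(L) = 27.67 / 174.51 = 0.1586 mol
n/ν → D: 0.04478, L: 0.07930; D is limiting.
theoretical n(G) = (3/1) × 0.04478 = 0.1343 mol → 17.44 g
% yield = 15.8 / 17.44 × 100 = 90.60 %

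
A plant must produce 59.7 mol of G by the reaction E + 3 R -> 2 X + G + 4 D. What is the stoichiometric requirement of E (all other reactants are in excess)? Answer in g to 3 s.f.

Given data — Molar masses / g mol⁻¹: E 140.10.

8360 g

n(G) = 59.70 mol
n(E) = (1/1) × 59.70 = 59.70 mol
mass = 59.70 × 140.10 = 8364 g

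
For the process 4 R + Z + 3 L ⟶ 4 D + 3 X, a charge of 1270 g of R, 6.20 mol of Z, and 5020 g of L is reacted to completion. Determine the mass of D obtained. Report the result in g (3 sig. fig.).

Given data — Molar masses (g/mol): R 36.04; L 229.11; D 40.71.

1010 g

n(R) = 1270 / 36.04 = 35.24 mol
n(Z) = 6.200 mol
n(L) = 5020 / 229.11 = 21.91 mol
n/ν → R: 8.810, Z: 6.200, L: 7.303; Z is limiting.
n(D) = (4/1) × 6.200 = 24.80 mol
mass = 24.80 × 40.71 = 1010 g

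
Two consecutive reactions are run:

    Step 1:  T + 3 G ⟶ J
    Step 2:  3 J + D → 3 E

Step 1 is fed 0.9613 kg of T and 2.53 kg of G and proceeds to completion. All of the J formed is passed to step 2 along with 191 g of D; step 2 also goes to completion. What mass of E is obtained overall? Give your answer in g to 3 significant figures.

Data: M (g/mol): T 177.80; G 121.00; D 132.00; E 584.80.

2540 g

Step 1:
n(T) = 0.9613×1000 / 177.80 = 5.407 mol
n(G) = 2.530×1000 / 121.00 = 20.91 mol
n/ν for T = 5.407/1 = 5.407
n/ν for G = 20.91/3 = 6.970
Smallest n/ν is T → limiting reagent.
n(J) produced = (1/1) × 5.407 = 5.407 mol
Step 2:
n(J) available = 5.407 mol
n(D) = 191.0 / 132.00 = 1.447 mol
n/ν for J = 5.407/3 = 1.802
n/ν for D = 1.447/1 = 1.447
Smallest n/ν is D → limiting reagent.
n(E) = (3/1) × 1.447 = 4.341 mol
mass = 4.341 × 584.80 = 2539 g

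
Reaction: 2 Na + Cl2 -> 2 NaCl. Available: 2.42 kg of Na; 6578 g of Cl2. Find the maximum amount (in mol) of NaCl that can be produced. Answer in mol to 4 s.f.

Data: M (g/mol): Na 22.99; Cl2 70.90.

n(Na) = 2.420×1000 / 22.99 = 105.3 mol
n(Cl2) = 6578 / 70.90 = 92.78 mol
n/ν → Na: 52.65, Cl2: 92.78; Na is limiting.
n(NaCl) = (2/2) × 105.3 = 105.3 mol

105.3 mol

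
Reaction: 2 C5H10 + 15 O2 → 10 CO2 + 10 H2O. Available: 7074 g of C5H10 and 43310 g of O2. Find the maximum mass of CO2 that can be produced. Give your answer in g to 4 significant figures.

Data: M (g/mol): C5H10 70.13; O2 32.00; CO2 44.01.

n(C5H10) = 7074 / 70.13 = 100.9 mol
n(O2) = 43310 / 32.00 = 1353 mol
n/ν for C5H10 = 100.9/2 = 50.45
n/ν for O2 = 1353/15 = 90.20
Smallest n/ν is C5H10 → limiting reagent.
n(CO2) = (10/2) × 100.9 = 504.5 mol
mass = 504.5 × 44.01 = 22200 g

22200 g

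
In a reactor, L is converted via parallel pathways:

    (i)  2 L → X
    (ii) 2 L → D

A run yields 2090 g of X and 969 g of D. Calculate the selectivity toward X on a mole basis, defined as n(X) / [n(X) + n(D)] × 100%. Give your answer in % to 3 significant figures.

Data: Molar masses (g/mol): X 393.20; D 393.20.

n(X) = 2090 / 393.20 = 5.315 mol
n(D) = 969 / 393.20 = 2.464 mol
selectivity = 5.315/(5.315+2.464) × 100 = 68.32 %

68.3 %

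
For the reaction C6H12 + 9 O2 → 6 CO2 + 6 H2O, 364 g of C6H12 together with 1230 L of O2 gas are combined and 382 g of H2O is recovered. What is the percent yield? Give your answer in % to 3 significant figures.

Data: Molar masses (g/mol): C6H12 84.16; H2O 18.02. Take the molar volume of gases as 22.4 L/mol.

81.7 %

n(C6H12) = 364.0 / 84.16 = 4.325 mol
n(O2) = 1230 / 22.4 = 54.91 mol
n/ν for C6H12 = 4.325/1 = 4.325
n/ν for O2 = 54.91/9 = 6.101
Smallest n/ν is C6H12 → limiting reagent.
theoretical n(H2O) = (6/1) × 4.325 = 25.95 mol → 467.6 g
% yield = 382 / 467.6 × 100 = 81.69 %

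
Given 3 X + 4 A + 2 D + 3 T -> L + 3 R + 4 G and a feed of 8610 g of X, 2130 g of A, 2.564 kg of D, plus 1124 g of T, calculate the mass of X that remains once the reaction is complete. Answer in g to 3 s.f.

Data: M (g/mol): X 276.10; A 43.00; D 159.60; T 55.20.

n(X) = 8610 / 276.10 = 31.18 mol
n(A) = 2130 / 43.00 = 49.53 mol
n(D) = 2.564×1000 / 159.60 = 16.07 mol
n(T) = 1124 / 55.20 = 20.36 mol
n/ν for X = 31.18/3 = 10.39
n/ν for A = 49.53/4 = 12.38
n/ν for D = 16.07/2 = 8.035
n/ν for T = 20.36/3 = 6.787
Smallest n/ν is T → limiting reagent.
X consumed = (3/3) × 20.36 = 20.36 mol
X remaining = 31.18 − 20.36 = 10.82 mol
mass = 10.82 × 276.10 = 2987 g

2990 g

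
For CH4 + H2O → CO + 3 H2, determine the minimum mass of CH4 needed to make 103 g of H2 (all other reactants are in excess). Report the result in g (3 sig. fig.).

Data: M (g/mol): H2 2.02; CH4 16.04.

273 g

n(H2) = 103 / 2.02 = 50.99 mol
n(CH4) = (1/3) × 50.99 = 17.00 mol
mass = 17.00 × 16.04 = 272.7 g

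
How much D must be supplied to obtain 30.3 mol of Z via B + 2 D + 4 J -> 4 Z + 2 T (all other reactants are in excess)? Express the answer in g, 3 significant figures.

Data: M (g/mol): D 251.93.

n(Z) = 30.30 mol
n(D) = (2/4) × 30.30 = 15.15 mol
mass = 15.15 × 251.93 = 3817 g

3820 g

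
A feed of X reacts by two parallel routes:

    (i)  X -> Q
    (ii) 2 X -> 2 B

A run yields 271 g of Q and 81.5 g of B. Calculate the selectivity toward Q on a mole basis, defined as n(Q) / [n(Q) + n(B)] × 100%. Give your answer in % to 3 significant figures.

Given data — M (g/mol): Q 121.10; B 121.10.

76.9 %

n(Q) = 271 / 121.10 = 2.238 mol
n(B) = 81.5 / 121.10 = 0.6730 mol
selectivity = 2.238/(2.238+0.6730) × 100 = 76.88 %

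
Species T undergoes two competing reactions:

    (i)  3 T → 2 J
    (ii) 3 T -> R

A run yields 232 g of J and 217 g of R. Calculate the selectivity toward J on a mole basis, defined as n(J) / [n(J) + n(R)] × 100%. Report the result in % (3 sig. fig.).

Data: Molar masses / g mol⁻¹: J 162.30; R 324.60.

n(J) = 232 / 162.30 = 1.429 mol
n(R) = 217 / 324.60 = 0.6685 mol
selectivity = 1.429/(1.429+0.6685) × 100 = 68.13 %

68.1 %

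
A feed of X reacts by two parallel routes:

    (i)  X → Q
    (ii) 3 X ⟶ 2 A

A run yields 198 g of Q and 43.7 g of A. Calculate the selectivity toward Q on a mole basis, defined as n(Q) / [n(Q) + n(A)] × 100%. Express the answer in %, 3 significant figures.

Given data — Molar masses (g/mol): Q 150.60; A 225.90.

87.2 %

n(Q) = 198 / 150.60 = 1.315 mol
n(A) = 43.7 / 225.90 = 0.1934 mol
selectivity = 1.315/(1.315+0.1934) × 100 = 87.18 %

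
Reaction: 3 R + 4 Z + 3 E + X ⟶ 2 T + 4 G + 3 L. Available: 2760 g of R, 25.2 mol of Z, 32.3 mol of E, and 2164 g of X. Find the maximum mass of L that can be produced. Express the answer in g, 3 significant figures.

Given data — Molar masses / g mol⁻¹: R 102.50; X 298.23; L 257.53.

4870 g

n(R) = 2760 / 102.50 = 26.93 mol
n(Z) = 25.20 mol
n(E) = 32.30 mol
n(X) = 2164 / 298.23 = 7.256 mol
n/ν → R: 8.977, Z: 6.300, E: 10.77, X: 7.256; Z is limiting.
n(L) = (3/4) × 25.20 = 18.90 mol
mass = 18.90 × 257.53 = 4867 g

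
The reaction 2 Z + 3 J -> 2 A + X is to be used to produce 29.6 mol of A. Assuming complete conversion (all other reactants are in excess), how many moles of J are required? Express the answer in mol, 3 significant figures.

44.4 mol

n(A) = 29.60 mol
n(J) = (3/2) × 29.60 = 44.40 mol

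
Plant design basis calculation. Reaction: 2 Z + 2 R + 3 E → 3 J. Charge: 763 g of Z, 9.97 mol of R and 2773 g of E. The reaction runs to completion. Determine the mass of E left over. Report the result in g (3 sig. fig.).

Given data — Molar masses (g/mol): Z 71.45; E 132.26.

n(Z) = 763.0 / 71.45 = 10.68 mol
n(R) = 9.970 mol
n(E) = 2773 / 132.26 = 20.97 mol
n/ν → Z: 5.340, R: 4.985, E: 6.990; R is limiting.
E consumed = (3/2) × 9.970 = 14.96 mol
E remaining = 20.97 − 14.96 = 6.010 mol
mass = 6.010 × 132.26 = 794.9 g

795 g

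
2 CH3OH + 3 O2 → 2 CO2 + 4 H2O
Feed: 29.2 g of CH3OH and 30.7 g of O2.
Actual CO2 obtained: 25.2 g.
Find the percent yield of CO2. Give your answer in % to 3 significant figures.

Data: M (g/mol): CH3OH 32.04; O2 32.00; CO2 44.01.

89.5 %

n(CH3OH) = 29.20 / 32.04 = 0.9114 mol
n(O2) = 30.70 / 32.00 = 0.9594 mol
n/ν for CH3OH = 0.9114/2 = 0.4557
n/ν for O2 = 0.9594/3 = 0.3198
Smallest n/ν is O2 → limiting reagent.
theoretical n(CO2) = (2/3) × 0.9594 = 0.6396 mol → 28.15 g
% yield = 25.2 / 28.15 × 100 = 89.52 %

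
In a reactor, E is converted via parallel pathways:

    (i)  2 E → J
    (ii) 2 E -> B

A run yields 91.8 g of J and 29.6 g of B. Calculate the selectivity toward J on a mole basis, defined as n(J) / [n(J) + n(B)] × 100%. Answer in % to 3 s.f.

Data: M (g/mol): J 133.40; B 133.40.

75.6 %

n(J) = 91.8 / 133.40 = 0.6882 mol
n(B) = 29.6 / 133.40 = 0.2219 mol
selectivity = 0.6882/(0.6882+0.2219) × 100 = 75.62 %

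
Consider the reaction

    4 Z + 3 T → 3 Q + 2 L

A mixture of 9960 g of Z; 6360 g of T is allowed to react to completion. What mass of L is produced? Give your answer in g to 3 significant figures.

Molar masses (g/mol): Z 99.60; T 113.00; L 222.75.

8360 g

n(Z) = 9960 / 99.60 = 100.0 mol
n(T) = 6360 / 113.00 = 56.28 mol
n/ν for Z = 100.0/4 = 25.00
n/ν for T = 56.28/3 = 18.76
Smallest n/ν is T → limiting reagent.
n(L) = (2/3) × 56.28 = 37.52 mol
mass = 37.52 × 222.75 = 8358 g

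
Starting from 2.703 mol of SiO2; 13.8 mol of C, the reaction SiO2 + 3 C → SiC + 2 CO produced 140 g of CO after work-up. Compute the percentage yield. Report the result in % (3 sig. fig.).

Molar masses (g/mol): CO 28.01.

92.5 %

n(SiO2) = 2.703 mol
n(C) = 13.80 mol
n/ν for SiO2 = 2.703/1 = 2.703
n/ν for C = 13.80/3 = 4.600
Smallest n/ν is SiO2 → limiting reagent.
theoretical n(CO) = (2/1) × 2.703 = 5.406 mol → 151.4 g
% yield = 140 / 151.4 × 100 = 92.47 %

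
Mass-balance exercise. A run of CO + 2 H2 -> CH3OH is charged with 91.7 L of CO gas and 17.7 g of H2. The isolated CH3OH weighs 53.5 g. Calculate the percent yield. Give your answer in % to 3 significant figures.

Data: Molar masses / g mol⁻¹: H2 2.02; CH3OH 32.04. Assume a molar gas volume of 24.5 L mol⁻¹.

n(CO) = 91.70 / 24.5 = 3.743 mol
n(H2) = 17.70 / 2.02 = 8.762 mol
n/ν for CO = 3.743/1 = 3.743
n/ν for H2 = 8.762/2 = 4.381
Smallest n/ν is CO → limiting reagent.
theoretical n(CH3OH) = (1/1) × 3.743 = 3.743 mol → 119.9 g
% yield = 53.5 / 119.9 × 100 = 44.62 %

44.6 %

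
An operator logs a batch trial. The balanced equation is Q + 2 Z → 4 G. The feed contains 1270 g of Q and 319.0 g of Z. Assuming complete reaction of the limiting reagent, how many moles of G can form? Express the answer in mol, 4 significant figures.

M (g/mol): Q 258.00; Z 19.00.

19.69 mol

n(Q) = 1270 / 258.00 = 4.922 mol
n(Z) = 319.0 / 19.00 = 16.79 mol
n/ν for Q = 4.922/1 = 4.922
n/ν for Z = 16.79/2 = 8.395
Smallest n/ν is Q → limiting reagent.
n(G) = (4/1) × 4.922 = 19.69 mol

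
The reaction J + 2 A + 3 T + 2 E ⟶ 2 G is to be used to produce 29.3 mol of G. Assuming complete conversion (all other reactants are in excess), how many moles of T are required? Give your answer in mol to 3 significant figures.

44.0 mol

n(G) = 29.30 mol
n(T) = (3/2) × 29.30 = 43.95 mol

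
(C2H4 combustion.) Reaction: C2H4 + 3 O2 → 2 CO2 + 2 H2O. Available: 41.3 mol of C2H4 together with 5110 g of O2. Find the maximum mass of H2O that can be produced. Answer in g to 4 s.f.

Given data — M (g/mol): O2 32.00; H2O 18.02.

n(C2H4) = 41.30 mol
n(O2) = 5110 / 32.00 = 159.7 mol
n/ν for C2H4 = 41.30/1 = 41.30
n/ν for O2 = 159.7/3 = 53.23
Smallest n/ν is C2H4 → limiting reagent.
n(H2O) = (2/1) × 41.30 = 82.60 mol
mass = 82.60 × 18.02 = 1488 g

1488 g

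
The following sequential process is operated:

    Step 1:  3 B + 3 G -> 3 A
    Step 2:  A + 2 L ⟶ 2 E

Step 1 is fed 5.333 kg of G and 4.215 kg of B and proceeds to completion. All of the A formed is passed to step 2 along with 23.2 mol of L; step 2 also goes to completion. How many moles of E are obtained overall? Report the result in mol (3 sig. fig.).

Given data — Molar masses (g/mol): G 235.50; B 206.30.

Step 1:
n(G) = 5.333×1000 / 235.50 = 22.65 mol
n(B) = 4.215×1000 / 206.30 = 20.43 mol
n/ν → G: 7.550, B: 6.810; B is limiting.
n(A) produced = (3/3) × 20.43 = 20.43 mol
Step 2:
n(A) available = 20.43 mol
n(L) = 23.20 mol
n/ν → A: 20.43, L: 11.60; L is limiting.
n(E) = (2/2) × 23.20 = 23.20 mol

23.2 mol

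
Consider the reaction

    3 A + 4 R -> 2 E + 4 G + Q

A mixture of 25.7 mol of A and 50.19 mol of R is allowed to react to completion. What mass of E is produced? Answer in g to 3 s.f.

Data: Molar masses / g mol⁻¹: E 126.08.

n(A) = 25.70 mol
n(R) = 50.19 mol
n/ν → A: 8.567, R: 12.55; A is limiting.
n(E) = (2/3) × 25.70 = 17.13 mol
mass = 17.13 × 126.08 = 2160 g

2160 g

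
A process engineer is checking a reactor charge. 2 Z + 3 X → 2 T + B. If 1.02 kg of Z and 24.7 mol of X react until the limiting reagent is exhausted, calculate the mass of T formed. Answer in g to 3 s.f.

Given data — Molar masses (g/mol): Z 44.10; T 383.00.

6310 g

n(Z) = 1.020×1000 / 44.10 = 23.13 mol
n(X) = 24.70 mol
n/ν for Z = 23.13/2 = 11.57
n/ν for X = 24.70/3 = 8.233
Smallest n/ν is X → limiting reagent.
n(T) = (2/3) × 24.70 = 16.47 mol
mass = 16.47 × 383.00 = 6308 g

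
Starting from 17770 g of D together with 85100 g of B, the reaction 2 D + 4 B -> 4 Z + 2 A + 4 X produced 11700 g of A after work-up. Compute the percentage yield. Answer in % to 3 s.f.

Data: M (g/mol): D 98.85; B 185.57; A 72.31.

90.0 %

n(D) = 17770 / 98.85 = 179.8 mol
n(B) = 85100 / 185.57 = 458.6 mol
n/ν for D = 179.8/2 = 89.90
n/ν for B = 458.6/4 = 114.7
Smallest n/ν is D → limiting reagent.
theoretical n(A) = (2/2) × 179.8 = 179.8 mol → 13000 g
% yield = 11700 / 13000 × 100 = 90.00 %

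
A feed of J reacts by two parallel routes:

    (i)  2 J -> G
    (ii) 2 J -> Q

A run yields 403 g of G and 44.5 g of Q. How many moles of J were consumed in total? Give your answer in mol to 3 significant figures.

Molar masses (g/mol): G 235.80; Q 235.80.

n(G) = 403 / 235.80 = 1.709 mol
n(Q) = 44.5 / 235.80 = 0.1887 mol
n(J) via (i) = (2/1)×1.709 = 3.418 mol
n(J) via (ii) = (2/1)×0.1887 = 0.3774 mol
total n(J) = 3.418 + 0.3774 = 3.795 mol

3.80 mol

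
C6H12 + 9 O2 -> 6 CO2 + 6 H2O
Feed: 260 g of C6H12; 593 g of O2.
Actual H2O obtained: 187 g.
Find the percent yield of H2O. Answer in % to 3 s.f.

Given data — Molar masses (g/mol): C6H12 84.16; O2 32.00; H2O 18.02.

84.0 %

n(C6H12) = 260.0 / 84.16 = 3.089 mol
n(O2) = 593.0 / 32.00 = 18.53 mol
n/ν → C6H12: 3.089, O2: 2.059; O2 is limiting.
theoretical n(H2O) = (6/9) × 18.53 = 12.35 mol → 222.5 g
% yield = 187 / 222.5 × 100 = 84.04 %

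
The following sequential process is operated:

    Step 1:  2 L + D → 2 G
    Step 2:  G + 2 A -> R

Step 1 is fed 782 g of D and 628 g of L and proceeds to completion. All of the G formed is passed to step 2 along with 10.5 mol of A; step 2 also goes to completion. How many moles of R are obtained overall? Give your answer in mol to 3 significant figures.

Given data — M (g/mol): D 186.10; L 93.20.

5.25 mol

Step 1:
n(D) = 782.0 / 186.10 = 4.202 mol
n(L) = 628.0 / 93.20 = 6.738 mol
n/ν for D = 4.202/1 = 4.202
n/ν for L = 6.738/2 = 3.369
Smallest n/ν is L → limiting reagent.
n(G) produced = (2/2) × 6.738 = 6.738 mol
Step 2:
n(G) available = 6.738 mol
n(A) = 10.50 mol
n/ν for G = 6.738/1 = 6.738
n/ν for A = 10.50/2 = 5.250
Smallest n/ν is A → limiting reagent.
n(R) = (1/2) × 10.50 = 5.250 mol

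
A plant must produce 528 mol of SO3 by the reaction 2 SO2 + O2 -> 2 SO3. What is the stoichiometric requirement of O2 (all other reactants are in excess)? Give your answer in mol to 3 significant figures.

n(SO3) = 528.0 mol
n(O2) = (1/2) × 528.0 = 264.0 mol

264 mol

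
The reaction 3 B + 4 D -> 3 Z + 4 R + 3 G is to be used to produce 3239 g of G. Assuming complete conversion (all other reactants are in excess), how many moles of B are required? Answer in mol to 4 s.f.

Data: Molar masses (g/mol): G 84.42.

n(G) = 3239 / 84.42 = 38.37 mol
n(B) = (3/3) × 38.37 = 38.37 mol

38.37 mol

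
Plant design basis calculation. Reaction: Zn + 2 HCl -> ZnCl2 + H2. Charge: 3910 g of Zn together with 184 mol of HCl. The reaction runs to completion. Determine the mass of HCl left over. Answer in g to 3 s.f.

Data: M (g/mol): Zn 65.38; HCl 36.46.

n(Zn) = 3910 / 65.38 = 59.80 mol
n(HCl) = 184.0 mol
n/ν for Zn = 59.80/1 = 59.80
n/ν for HCl = 184.0/2 = 92.00
Smallest n/ν is Zn → limiting reagent.
HCl consumed = (2/1) × 59.80 = 119.6 mol
HCl remaining = 184.0 − 119.6 = 64.40 mol
mass = 64.40 × 36.46 = 2348 g

2350 g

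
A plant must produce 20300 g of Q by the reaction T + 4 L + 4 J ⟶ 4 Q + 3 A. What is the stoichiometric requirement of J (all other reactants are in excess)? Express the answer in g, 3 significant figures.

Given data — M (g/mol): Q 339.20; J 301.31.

n(Q) = 20300 / 339.20 = 59.85 mol
n(J) = (4/4) × 59.85 = 59.85 mol
mass = 59.85 × 301.31 = 18030 g

18000 g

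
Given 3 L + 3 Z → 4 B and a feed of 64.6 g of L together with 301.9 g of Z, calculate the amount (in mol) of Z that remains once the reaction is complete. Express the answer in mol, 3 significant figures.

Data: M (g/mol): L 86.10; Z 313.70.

n(L) = 64.60 / 86.10 = 0.7503 mol
n(Z) = 301.9 / 313.70 = 0.9624 mol
n/ν for L = 0.7503/3 = 0.2501
n/ν for Z = 0.9624/3 = 0.3208
Smallest n/ν is L → limiting reagent.
Z consumed = (3/3) × 0.7503 = 0.7503 mol
Z remaining = 0.9624 − 0.7503 = 0.2121 mol

0.212 mol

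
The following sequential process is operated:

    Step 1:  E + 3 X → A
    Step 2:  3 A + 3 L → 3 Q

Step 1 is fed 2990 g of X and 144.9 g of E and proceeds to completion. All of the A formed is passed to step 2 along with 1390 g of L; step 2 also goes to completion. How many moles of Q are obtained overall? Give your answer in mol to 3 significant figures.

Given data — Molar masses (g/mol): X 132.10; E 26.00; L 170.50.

Step 1:
n(X) = 2990 / 132.10 = 22.63 mol
n(E) = 144.9 / 26.00 = 5.573 mol
n/ν for X = 22.63/3 = 7.543
n/ν for E = 5.573/1 = 5.573
Smallest n/ν is E → limiting reagent.
n(A) produced = (1/1) × 5.573 = 5.573 mol
Step 2:
n(A) available = 5.573 mol
n(L) = 1390 / 170.50 = 8.152 mol
n/ν for A = 5.573/3 = 1.858
n/ν for L = 8.152/3 = 2.717
Smallest n/ν is A → limiting reagent.
n(Q) = (3/3) × 5.573 = 5.573 mol

5.57 mol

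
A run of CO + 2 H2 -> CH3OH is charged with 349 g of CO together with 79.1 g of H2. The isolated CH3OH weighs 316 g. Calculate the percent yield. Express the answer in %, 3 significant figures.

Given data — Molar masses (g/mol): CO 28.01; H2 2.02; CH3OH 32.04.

79.2 %

n(CO) = 349.0 / 28.01 = 12.46 mol
n(H2) = 79.10 / 2.02 = 39.16 mol
n/ν for CO = 12.46/1 = 12.46
n/ν for H2 = 39.16/2 = 19.58
Smallest n/ν is CO → limiting reagent.
theoretical n(CH3OH) = (1/1) × 12.46 = 12.46 mol → 399.2 g
% yield = 316 / 399.2 × 100 = 79.16 %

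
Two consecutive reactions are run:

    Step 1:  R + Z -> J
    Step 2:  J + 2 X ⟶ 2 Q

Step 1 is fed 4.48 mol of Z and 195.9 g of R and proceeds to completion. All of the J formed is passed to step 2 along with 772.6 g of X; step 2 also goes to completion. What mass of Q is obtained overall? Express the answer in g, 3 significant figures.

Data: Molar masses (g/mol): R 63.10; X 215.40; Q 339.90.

1220 g

Step 1:
n(Z) = 4.480 mol
n(R) = 195.9 / 63.10 = 3.105 mol
n/ν for Z = 4.480/1 = 4.480
n/ν for R = 3.105/1 = 3.105
Smallest n/ν is R → limiting reagent.
n(J) produced = (1/1) × 3.105 = 3.105 mol
Step 2:
n(J) available = 3.105 mol
n(X) = 772.6 / 215.40 = 3.587 mol
n/ν for J = 3.105/1 = 3.105
n/ν for X = 3.587/2 = 1.794
Smallest n/ν is X → limiting reagent.
n(Q) = (2/2) × 3.587 = 3.587 mol
mass = 3.587 × 339.90 = 1219 g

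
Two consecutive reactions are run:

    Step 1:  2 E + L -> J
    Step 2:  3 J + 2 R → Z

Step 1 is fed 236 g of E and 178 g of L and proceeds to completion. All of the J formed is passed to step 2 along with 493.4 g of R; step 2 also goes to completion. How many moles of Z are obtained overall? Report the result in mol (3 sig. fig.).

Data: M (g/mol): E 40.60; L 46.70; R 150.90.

0.969 mol

Step 1:
n(E) = 236.0 / 40.60 = 5.813 mol
n(L) = 178.0 / 46.70 = 3.812 mol
n/ν for E = 5.813/2 = 2.907
n/ν for L = 3.812/1 = 3.812
Smallest n/ν is E → limiting reagent.
n(J) produced = (1/2) × 5.813 = 2.907 mol
Step 2:
n(J) available = 2.907 mol
n(R) = 493.4 / 150.90 = 3.270 mol
n/ν for J = 2.907/3 = 0.9690
n/ν for R = 3.270/2 = 1.635
Smallest n/ν is J → limiting reagent.
n(Z) = (1/3) × 2.907 = 0.9690 mol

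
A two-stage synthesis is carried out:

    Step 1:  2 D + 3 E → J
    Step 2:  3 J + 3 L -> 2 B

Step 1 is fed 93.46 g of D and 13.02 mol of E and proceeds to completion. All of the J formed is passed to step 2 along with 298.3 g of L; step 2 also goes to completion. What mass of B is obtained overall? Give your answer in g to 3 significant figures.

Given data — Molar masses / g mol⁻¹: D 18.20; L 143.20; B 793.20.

1100 g

Step 1:
n(D) = 93.46 / 18.20 = 5.135 mol
n(E) = 13.02 mol
n/ν for D = 5.135/2 = 2.568
n/ν for E = 13.02/3 = 4.340
Smallest n/ν is D → limiting reagent.
n(J) produced = (1/2) × 5.135 = 2.568 mol
Step 2:
n(J) available = 2.568 mol
n(L) = 298.3 / 143.20 = 2.083 mol
n/ν for J = 2.568/3 = 0.8560
n/ν for L = 2.083/3 = 0.6943
Smallest n/ν is L → limiting reagent.
n(B) = (2/3) × 2.083 = 1.389 mol
mass = 1.389 × 793.20 = 1102 g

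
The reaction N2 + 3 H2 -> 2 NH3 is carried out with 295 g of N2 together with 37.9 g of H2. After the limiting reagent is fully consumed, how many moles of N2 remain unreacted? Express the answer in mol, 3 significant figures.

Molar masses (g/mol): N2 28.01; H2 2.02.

4.28 mol

n(N2) = 295.0 / 28.01 = 10.53 mol
n(H2) = 37.90 / 2.02 = 18.76 mol
n/ν for N2 = 10.53/1 = 10.53
n/ν for H2 = 18.76/3 = 6.253
Smallest n/ν is H2 → limiting reagent.
N2 consumed = (1/3) × 18.76 = 6.253 mol
N2 remaining = 10.53 − 6.253 = 4.277 mol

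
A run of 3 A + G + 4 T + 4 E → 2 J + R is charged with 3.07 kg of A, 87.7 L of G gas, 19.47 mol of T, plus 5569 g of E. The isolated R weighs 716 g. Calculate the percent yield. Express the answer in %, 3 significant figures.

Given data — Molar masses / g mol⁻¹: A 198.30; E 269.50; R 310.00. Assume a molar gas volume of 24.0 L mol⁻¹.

n(A) = 3.070×1000 / 198.30 = 15.48 mol
n(G) = 87.70 / 24.0 = 3.654 mol
n(T) = 19.47 mol
n(E) = 5569 / 269.50 = 20.66 mol
n/ν for A = 15.48/3 = 5.160
n/ν for G = 3.654/1 = 3.654
n/ν for T = 19.47/4 = 4.868
n/ν for E = 20.66/4 = 5.165
Smallest n/ν is G → limiting reagent.
theoretical n(R) = (1/1) × 3.654 = 3.654 mol → 1133 g
% yield = 716 / 1133 × 100 = 63.20 %

63.2 %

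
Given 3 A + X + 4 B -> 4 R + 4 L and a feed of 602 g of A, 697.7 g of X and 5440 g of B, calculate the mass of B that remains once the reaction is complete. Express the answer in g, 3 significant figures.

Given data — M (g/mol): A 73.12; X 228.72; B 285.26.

2310 g

n(A) = 602.0 / 73.12 = 8.233 mol
n(X) = 697.7 / 228.72 = 3.050 mol
n(B) = 5440 / 285.26 = 19.07 mol
n/ν → A: 2.744, X: 3.050, B: 4.768; A is limiting.
B consumed = (4/3) × 8.233 = 10.98 mol
B remaining = 19.07 − 10.98 = 8.090 mol
mass = 8.090 × 285.26 = 2308 g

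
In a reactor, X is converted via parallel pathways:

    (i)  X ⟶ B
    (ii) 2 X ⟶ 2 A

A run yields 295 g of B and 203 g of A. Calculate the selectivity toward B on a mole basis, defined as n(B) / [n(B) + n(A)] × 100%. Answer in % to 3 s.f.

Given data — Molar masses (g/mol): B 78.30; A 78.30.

n(B) = 295 / 78.30 = 3.768 mol
n(A) = 203 / 78.30 = 2.593 mol
selectivity = 3.768/(3.768+2.593) × 100 = 59.24 %

59.2 %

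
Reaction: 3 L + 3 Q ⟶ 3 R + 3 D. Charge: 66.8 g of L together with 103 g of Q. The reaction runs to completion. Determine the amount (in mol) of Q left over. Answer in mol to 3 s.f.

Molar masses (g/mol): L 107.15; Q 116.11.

0.264 mol

n(L) = 66.80 / 107.15 = 0.6234 mol
n(Q) = 103.0 / 116.11 = 0.8871 mol
n/ν for L = 0.6234/3 = 0.2078
n/ν for Q = 0.8871/3 = 0.2957
Smallest n/ν is L → limiting reagent.
Q consumed = (3/3) × 0.6234 = 0.6234 mol
Q remaining = 0.8871 − 0.6234 = 0.2637 mol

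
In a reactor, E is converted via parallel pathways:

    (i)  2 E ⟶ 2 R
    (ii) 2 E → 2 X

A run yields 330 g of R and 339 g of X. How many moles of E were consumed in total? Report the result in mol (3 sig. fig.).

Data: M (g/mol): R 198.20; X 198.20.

n(R) = 330 / 198.20 = 1.665 mol
n(X) = 339 / 198.20 = 1.710 mol
n(E) via (i) = (2/2)×1.665 = 1.665 mol
n(E) via (ii) = (2/2)×1.710 = 1.710 mol
total n(E) = 1.665 + 1.710 = 3.375 mol

3.38 mol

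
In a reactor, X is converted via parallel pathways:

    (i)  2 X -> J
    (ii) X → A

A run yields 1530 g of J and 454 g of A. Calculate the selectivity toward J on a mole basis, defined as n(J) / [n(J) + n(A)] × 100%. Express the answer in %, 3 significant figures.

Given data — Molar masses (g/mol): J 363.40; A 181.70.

62.8 %

n(J) = 1530 / 363.40 = 4.210 mol
n(A) = 454 / 181.70 = 2.499 mol
selectivity = 4.210/(4.210+2.499) × 100 = 62.75 %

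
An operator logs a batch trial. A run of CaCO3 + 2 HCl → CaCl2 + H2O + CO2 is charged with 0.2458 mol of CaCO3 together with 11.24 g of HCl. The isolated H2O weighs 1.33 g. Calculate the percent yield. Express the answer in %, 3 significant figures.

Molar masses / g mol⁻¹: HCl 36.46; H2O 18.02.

47.9 %

n(CaCO3) = 0.2458 mol
n(HCl) = 11.24 / 36.46 = 0.3083 mol
n/ν for CaCO3 = 0.2458/1 = 0.2458
n/ν for HCl = 0.3083/2 = 0.1542
Smallest n/ν is HCl → limiting reagent.
theoretical n(H2O) = (1/2) × 0.3083 = 0.1542 mol → 2.779 g
% yield = 1.33 / 2.779 × 100 = 47.86 %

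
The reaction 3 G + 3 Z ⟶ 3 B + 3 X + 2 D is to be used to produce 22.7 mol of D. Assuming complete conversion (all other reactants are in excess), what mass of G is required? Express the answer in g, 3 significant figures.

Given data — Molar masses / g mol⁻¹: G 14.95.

n(D) = 22.70 mol
n(G) = (3/2) × 22.70 = 34.05 mol
mass = 34.05 × 14.95 = 509.0 g

509 g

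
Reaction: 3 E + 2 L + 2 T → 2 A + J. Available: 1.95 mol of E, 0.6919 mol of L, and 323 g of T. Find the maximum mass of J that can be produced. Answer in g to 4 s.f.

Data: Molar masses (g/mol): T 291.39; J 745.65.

258.0 g

n(E) = 1.950 mol
n(L) = 0.6919 mol
n(T) = 323.0 / 291.39 = 1.108 mol
n/ν for E = 1.950/3 = 0.6500
n/ν for L = 0.6919/2 = 0.3460
n/ν for T = 1.108/2 = 0.5540
Smallest n/ν is L → limiting reagent.
n(J) = (1/2) × 0.6919 = 0.3460 mol
mass = 0.3460 × 745.65 = 258.0 g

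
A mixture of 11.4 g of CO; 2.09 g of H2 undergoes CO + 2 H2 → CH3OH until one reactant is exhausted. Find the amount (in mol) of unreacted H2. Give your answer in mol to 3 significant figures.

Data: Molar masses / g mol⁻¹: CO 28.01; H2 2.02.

0.221 mol

n(CO) = 11.40 / 28.01 = 0.4070 mol
n(H2) = 2.090 / 2.02 = 1.035 mol
n/ν for CO = 0.4070/1 = 0.4070
n/ν for H2 = 1.035/2 = 0.5175
Smallest n/ν is CO → limiting reagent.
H2 consumed = (2/1) × 0.4070 = 0.8140 mol
H2 remaining = 1.035 − 0.8140 = 0.2210 mol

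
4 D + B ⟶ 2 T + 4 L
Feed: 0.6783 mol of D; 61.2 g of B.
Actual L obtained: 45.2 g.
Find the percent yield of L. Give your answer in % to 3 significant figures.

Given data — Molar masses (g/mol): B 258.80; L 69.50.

n(D) = 0.6783 mol
n(B) = 61.20 / 258.80 = 0.2365 mol
n/ν for D = 0.6783/4 = 0.1696
n/ν for B = 0.2365/1 = 0.2365
Smallest n/ν is D → limiting reagent.
theoretical n(L) = (4/4) × 0.6783 = 0.6783 mol → 47.14 g
% yield = 45.2 / 47.14 × 100 = 95.88 %

95.9 %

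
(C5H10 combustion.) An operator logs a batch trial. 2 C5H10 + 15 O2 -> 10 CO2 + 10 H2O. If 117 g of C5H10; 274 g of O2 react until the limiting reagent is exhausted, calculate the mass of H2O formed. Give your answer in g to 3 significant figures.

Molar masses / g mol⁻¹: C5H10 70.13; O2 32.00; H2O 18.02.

103 g

n(C5H10) = 117.0 / 70.13 = 1.668 mol
n(O2) = 274.0 / 32.00 = 8.563 mol
n/ν for C5H10 = 1.668/2 = 0.8340
n/ν for O2 = 8.563/15 = 0.5709
Smallest n/ν is O2 → limiting reagent.
n(H2O) = (10/15) × 8.563 = 5.709 mol
mass = 5.709 × 18.02 = 102.9 g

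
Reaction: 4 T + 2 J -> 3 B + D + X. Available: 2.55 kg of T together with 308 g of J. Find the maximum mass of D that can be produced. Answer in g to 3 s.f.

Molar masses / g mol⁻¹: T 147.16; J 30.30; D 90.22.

n(T) = 2.550×1000 / 147.16 = 17.33 mol
n(J) = 308.0 / 30.30 = 10.17 mol
n/ν for T = 17.33/4 = 4.333
n/ν for J = 10.17/2 = 5.085
Smallest n/ν is T → limiting reagent.
n(D) = (1/4) × 17.33 = 4.333 mol
mass = 4.333 × 90.22 = 390.9 g

391 g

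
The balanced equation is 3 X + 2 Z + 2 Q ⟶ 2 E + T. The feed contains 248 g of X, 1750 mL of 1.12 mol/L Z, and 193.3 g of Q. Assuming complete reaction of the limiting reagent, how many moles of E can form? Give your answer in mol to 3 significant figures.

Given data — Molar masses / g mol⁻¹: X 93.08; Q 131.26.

1.47 mol

n(X) = 248.0 / 93.08 = 2.664 mol
n(Z) = 1.12 × 1750/1000 = 1.960 mol
n(Q) = 193.3 / 131.26 = 1.473 mol
n/ν for X = 2.664/3 = 0.8880
n/ν for Z = 1.960/2 = 0.9800
n/ν for Q = 1.473/2 = 0.7365
Smallest n/ν is Q → limiting reagent.
n(E) = (2/2) × 1.473 = 1.473 mol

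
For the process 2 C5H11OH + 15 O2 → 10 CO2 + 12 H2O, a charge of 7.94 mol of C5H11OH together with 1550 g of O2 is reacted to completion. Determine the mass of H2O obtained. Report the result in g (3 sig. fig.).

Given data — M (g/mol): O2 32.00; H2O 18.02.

n(C5H11OH) = 7.940 mol
n(O2) = 1550 / 32.00 = 48.44 mol
n/ν → C5H11OH: 3.970, O2: 3.229; O2 is limiting.
n(H2O) = (12/15) × 48.44 = 38.75 mol
mass = 38.75 × 18.02 = 698.3 g

698 g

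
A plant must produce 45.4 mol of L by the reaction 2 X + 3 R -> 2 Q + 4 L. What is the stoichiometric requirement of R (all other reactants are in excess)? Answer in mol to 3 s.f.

34.1 mol

n(L) = 45.40 mol
n(R) = (3/4) × 45.40 = 34.05 mol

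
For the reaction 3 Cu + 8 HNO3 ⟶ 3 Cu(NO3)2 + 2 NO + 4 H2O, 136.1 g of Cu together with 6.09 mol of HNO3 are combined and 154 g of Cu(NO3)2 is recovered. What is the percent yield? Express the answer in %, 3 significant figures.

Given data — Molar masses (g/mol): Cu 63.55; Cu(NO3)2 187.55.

n(Cu) = 136.1 / 63.55 = 2.142 mol
n(HNO3) = 6.090 mol
n/ν for Cu = 2.142/3 = 0.7140
n/ν for HNO3 = 6.090/8 = 0.7613
Smallest n/ν is Cu → limiting reagent.
theoretical n(Cu(NO3)2) = (3/3) × 2.142 = 2.142 mol → 401.7 g
% yield = 154 / 401.7 × 100 = 38.34 %

38.3 %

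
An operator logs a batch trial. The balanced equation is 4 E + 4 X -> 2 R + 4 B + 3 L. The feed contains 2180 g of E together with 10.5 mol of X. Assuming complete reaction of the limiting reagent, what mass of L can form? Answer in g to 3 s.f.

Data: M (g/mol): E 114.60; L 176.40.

1390 g

n(E) = 2180 / 114.60 = 19.02 mol
n(X) = 10.50 mol
n/ν for E = 19.02/4 = 4.755
n/ν for X = 10.50/4 = 2.625
Smallest n/ν is X → limiting reagent.
n(L) = (3/4) × 10.50 = 7.875 mol
mass = 7.875 × 176.40 = 1389 g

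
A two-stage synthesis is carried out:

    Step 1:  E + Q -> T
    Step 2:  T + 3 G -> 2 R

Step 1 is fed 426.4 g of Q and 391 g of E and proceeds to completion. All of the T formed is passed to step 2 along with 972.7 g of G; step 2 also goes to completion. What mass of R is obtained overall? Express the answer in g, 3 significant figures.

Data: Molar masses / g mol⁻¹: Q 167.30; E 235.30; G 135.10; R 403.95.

1340 g

Step 1:
n(Q) = 426.4 / 167.30 = 2.549 mol
n(E) = 391.0 / 235.30 = 1.662 mol
n/ν → Q: 2.549, E: 1.662; E is limiting.
n(T) produced = (1/1) × 1.662 = 1.662 mol
Step 2:
n(T) available = 1.662 mol
n(G) = 972.7 / 135.10 = 7.200 mol
n/ν → T: 1.662, G: 2.400; T is limiting.
n(R) = (2/1) × 1.662 = 3.324 mol
mass = 3.324 × 403.95 = 1343 g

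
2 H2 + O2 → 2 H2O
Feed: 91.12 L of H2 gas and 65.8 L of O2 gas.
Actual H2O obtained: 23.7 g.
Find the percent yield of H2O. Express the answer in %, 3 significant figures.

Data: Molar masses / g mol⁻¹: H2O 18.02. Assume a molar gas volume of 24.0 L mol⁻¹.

34.6 %

n(H2) = 91.12 / 24.0 = 3.797 mol
n(O2) = 65.80 / 24.0 = 2.742 mol
n/ν for H2 = 3.797/2 = 1.899
n/ν for O2 = 2.742/1 = 2.742
Smallest n/ν is H2 → limiting reagent.
theoretical n(H2O) = (2/2) × 3.797 = 3.797 mol → 68.42 g
% yield = 23.7 / 68.42 × 100 = 34.64 %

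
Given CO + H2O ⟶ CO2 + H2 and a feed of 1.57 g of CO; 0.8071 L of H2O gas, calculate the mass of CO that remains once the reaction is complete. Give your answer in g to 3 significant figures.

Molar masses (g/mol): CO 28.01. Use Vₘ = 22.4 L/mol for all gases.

0.561 g

n(CO) = 1.570 / 28.01 = 0.05605 mol
n(H2O) = 0.8071 / 22.4 = 0.03603 mol
n/ν for CO = 0.05605/1 = 0.05605
n/ν for H2O = 0.03603/1 = 0.03603
Smallest n/ν is H2O → limiting reagent.
CO consumed = (1/1) × 0.03603 = 0.03603 mol
CO remaining = 0.05605 − 0.03603 = 0.02002 mol
mass = 0.02002 × 28.01 = 0.5608 g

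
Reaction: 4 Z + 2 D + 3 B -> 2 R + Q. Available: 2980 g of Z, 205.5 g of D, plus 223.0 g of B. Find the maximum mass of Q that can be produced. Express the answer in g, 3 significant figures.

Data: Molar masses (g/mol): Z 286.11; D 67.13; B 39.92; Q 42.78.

65.5 g

n(Z) = 2980 / 286.11 = 10.42 mol
n(D) = 205.5 / 67.13 = 3.061 mol
n(B) = 223.0 / 39.92 = 5.586 mol
n/ν for Z = 10.42/4 = 2.605
n/ν for D = 3.061/2 = 1.531
n/ν for B = 5.586/3 = 1.862
Smallest n/ν is D → limiting reagent.
n(Q) = (1/2) × 3.061 = 1.531 mol
mass = 1.531 × 42.78 = 65.50 g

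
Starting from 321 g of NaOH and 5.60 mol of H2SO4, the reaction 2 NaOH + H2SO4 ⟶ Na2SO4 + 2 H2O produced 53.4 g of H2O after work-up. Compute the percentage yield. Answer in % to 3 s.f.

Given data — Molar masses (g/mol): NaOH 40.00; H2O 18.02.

36.9 %

n(NaOH) = 321.0 / 40.00 = 8.025 mol
n(H2SO4) = 5.600 mol
n/ν for NaOH = 8.025/2 = 4.013
n/ν for H2SO4 = 5.600/1 = 5.600
Smallest n/ν is NaOH → limiting reagent.
theoretical n(H2O) = (2/2) × 8.025 = 8.025 mol → 144.6 g
% yield = 53.4 / 144.6 × 100 = 36.93 %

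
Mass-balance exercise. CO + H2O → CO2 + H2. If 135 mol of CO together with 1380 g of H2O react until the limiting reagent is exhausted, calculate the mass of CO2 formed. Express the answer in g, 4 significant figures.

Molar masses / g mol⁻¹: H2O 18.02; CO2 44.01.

3370 g

n(CO) = 135.0 mol
n(H2O) = 1380 / 18.02 = 76.58 mol
n/ν → CO: 135.0, H2O: 76.58; H2O is limiting.
n(CO2) = (1/1) × 76.58 = 76.58 mol
mass = 76.58 × 44.01 = 3370 g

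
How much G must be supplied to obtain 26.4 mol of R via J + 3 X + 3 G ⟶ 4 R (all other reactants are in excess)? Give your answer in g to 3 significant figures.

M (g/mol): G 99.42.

1970 g

n(R) = 26.40 mol
n(G) = (3/4) × 26.40 = 19.80 mol
mass = 19.80 × 99.42 = 1969 g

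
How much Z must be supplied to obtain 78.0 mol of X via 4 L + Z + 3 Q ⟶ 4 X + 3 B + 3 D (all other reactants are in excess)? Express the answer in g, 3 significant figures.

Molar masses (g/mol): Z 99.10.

1930 g

n(X) = 78.00 mol
n(Z) = (1/4) × 78.00 = 19.50 mol
mass = 19.50 × 99.10 = 1932 g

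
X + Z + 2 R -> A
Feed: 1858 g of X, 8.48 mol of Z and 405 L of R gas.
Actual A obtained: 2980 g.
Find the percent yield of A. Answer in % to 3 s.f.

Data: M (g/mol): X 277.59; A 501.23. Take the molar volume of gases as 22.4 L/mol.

n(X) = 1858 / 277.59 = 6.693 mol
n(Z) = 8.480 mol
n(R) = 405.0 / 22.4 = 18.08 mol
n/ν for X = 6.693/1 = 6.693
n/ν for Z = 8.480/1 = 8.480
n/ν for R = 18.08/2 = 9.040
Smallest n/ν is X → limiting reagent.
theoretical n(A) = (1/1) × 6.693 = 6.693 mol → 3355 g
% yield = 2980 / 3355 × 100 = 88.82 %

88.8 %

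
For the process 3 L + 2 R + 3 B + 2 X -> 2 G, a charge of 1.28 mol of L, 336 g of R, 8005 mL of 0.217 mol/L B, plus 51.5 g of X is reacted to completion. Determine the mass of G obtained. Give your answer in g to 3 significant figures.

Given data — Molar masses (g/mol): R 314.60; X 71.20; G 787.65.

570 g

n(L) = 1.280 mol
n(R) = 336.0 / 314.60 = 1.068 mol
n(B) = 0.217 × 8005/1000 = 1.737 mol
n(X) = 51.50 / 71.20 = 0.7233 mol
n/ν → L: 0.4267, R: 0.5340, B: 0.5790, X: 0.3617; X is limiting.
n(G) = (2/2) × 0.7233 = 0.7233 mol
mass = 0.7233 × 787.65 = 569.7 g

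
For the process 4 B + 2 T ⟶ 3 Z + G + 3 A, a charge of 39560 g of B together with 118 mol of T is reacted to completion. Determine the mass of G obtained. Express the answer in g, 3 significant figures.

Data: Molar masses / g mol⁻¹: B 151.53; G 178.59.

10500 g

n(B) = 39560 / 151.53 = 261.1 mol
n(T) = 118.0 mol
n/ν → B: 65.28, T: 59.00; T is limiting.
n(G) = (1/2) × 118.0 = 59.00 mol
mass = 59.00 × 178.59 = 10540 g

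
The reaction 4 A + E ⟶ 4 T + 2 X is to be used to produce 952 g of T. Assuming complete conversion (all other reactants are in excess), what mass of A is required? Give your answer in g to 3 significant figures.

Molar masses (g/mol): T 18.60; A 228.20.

11700 g

n(T) = 952 / 18.60 = 51.18 mol
n(A) = (4/4) × 51.18 = 51.18 mol
mass = 51.18 × 228.20 = 11680 g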